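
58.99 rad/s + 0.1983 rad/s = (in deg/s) 3391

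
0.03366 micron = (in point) 9.541e-05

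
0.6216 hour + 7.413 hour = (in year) 0.0009172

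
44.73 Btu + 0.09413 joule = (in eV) 2.946e+23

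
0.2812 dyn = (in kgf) 2.867e-07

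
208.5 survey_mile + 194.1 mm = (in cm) 3.355e+07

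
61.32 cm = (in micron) 6.132e+05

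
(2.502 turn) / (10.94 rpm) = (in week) 2.269e-05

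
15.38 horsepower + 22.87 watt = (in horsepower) 15.41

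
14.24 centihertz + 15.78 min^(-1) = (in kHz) 0.0004054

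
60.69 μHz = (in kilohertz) 6.069e-08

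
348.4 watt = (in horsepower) 0.4672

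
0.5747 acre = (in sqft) 2.503e+04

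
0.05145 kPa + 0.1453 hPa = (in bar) 0.0006598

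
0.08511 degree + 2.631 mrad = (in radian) 0.004116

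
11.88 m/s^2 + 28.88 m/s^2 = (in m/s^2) 40.76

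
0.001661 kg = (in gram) 1.661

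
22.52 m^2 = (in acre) 0.005565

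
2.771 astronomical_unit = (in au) 2.771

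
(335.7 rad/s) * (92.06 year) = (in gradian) 6.205e+13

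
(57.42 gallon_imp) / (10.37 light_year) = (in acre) 6.575e-22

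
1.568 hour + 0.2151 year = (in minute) 1.132e+05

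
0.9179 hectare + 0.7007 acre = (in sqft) 1.293e+05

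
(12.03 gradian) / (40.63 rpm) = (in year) 1.408e-09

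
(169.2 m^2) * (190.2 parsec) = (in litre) 9.93e+23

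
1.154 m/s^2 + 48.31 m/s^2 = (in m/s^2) 49.46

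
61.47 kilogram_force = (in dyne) 6.028e+07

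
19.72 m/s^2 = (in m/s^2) 19.72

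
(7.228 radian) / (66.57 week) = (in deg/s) 1.029e-05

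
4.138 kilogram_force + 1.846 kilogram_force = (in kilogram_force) 5.984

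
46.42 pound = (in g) 2.106e+04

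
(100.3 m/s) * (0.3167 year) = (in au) 0.006696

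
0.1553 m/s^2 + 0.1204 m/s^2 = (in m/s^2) 0.2757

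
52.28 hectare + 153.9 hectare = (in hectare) 206.2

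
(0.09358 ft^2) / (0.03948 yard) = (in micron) 2.408e+05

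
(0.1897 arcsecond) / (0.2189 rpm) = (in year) 1.272e-12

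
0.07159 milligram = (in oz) 2.525e-06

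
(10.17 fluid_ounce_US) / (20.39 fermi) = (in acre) 3.645e+06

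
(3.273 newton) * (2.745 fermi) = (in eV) 5.608e+04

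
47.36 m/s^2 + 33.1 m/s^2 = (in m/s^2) 80.46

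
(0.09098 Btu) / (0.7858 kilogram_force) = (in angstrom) 1.246e+11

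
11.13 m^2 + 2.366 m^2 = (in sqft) 145.3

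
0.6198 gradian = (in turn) 0.00155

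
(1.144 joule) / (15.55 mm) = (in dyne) 7.357e+06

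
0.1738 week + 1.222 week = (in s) 8.442e+05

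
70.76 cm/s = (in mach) 0.002078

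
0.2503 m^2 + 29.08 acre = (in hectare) 11.77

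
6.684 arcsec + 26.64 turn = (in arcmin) 5.754e+05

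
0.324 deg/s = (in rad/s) 0.005655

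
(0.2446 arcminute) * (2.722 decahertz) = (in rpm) 0.01849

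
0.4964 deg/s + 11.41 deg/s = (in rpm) 1.984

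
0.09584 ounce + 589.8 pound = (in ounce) 9437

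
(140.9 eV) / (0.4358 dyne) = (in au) 3.463e-23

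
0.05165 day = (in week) 0.007379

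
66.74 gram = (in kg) 0.06674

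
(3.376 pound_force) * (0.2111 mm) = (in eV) 1.979e+16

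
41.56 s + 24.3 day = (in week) 3.471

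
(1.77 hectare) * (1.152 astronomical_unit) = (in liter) 3.05e+18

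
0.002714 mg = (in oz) 9.573e-08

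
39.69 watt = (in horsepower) 0.05323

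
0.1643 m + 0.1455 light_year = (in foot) 4.516e+15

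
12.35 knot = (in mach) 0.01866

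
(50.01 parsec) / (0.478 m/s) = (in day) 3.737e+13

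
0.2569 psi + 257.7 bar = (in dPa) 2.577e+08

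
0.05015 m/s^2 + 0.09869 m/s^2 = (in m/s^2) 0.1488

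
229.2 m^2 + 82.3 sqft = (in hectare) 0.02368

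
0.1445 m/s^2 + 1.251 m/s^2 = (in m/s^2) 1.395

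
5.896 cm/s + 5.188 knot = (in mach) 0.008011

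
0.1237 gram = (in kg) 0.0001237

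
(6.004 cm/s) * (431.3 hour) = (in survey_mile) 57.93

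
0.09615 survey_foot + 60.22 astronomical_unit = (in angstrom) 9.009e+22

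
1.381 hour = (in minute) 82.86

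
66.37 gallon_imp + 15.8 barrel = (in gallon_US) 743.3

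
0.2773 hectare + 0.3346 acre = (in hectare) 0.4127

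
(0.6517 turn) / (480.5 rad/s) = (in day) 9.863e-08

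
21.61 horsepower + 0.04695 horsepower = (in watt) 1.615e+04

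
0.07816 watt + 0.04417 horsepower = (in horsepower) 0.04427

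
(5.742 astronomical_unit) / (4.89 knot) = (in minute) 5.691e+09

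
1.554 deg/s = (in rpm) 0.259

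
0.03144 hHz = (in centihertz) 314.4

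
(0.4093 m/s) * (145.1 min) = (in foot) 1.169e+04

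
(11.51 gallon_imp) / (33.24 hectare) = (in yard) 1.722e-07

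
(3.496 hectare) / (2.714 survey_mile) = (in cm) 800.4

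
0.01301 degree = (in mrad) 0.2271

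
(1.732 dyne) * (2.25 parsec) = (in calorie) 2.874e+11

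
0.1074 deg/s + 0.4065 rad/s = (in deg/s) 23.4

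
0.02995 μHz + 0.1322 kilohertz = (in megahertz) 0.0001322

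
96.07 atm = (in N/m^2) 9.734e+06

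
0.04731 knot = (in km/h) 0.08762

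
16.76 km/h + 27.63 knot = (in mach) 0.05542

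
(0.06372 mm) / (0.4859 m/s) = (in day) 1.518e-09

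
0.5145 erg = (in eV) 3.211e+11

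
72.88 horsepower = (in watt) 5.435e+04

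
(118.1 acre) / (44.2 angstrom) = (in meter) 1.081e+14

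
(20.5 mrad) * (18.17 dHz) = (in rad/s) 0.03725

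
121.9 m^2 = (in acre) 0.03012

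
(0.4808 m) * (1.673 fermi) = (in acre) 1.988e-19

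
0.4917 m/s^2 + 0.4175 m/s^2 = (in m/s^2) 0.9092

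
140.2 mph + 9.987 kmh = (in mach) 0.1922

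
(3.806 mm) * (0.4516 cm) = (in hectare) 1.719e-09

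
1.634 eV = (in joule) 2.618e-19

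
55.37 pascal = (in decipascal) 553.7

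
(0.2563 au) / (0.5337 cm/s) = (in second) 7.184e+12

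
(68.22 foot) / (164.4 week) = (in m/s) 2.091e-07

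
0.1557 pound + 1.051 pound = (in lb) 1.207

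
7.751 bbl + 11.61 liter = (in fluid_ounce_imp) 4.378e+04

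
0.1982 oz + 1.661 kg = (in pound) 3.674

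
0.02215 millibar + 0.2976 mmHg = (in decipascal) 418.9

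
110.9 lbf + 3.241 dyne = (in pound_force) 110.9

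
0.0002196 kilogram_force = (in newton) 0.002154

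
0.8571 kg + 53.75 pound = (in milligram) 2.524e+07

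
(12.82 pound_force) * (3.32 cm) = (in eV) 1.182e+19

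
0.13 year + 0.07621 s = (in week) 6.779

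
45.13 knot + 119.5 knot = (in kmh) 304.9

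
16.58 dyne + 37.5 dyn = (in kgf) 5.515e-05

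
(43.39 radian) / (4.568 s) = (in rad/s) 9.499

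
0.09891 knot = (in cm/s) 5.088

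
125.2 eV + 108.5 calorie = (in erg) 4.54e+09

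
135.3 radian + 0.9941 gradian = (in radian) 135.3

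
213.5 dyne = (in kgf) 0.0002177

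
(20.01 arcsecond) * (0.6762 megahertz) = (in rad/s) 65.6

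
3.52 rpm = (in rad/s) 0.3686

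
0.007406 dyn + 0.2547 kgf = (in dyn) 2.498e+05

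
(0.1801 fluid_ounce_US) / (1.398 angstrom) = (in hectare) 3.81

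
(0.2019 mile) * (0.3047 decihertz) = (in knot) 19.25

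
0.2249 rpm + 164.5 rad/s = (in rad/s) 164.5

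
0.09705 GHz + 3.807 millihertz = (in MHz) 97.05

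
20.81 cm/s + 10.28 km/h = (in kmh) 11.03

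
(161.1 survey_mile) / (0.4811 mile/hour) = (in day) 13.95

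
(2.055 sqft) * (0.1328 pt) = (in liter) 0.008944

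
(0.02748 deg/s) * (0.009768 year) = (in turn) 23.51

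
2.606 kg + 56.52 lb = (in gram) 2.824e+04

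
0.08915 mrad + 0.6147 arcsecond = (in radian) 9.213e-05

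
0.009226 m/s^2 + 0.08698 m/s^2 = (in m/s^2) 0.09621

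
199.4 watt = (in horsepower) 0.2674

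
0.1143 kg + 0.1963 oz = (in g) 119.9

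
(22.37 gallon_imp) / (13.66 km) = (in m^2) 7.445e-06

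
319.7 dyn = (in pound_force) 0.0007187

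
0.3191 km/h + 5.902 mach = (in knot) 3907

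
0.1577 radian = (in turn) 0.0251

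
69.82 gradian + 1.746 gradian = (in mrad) 1124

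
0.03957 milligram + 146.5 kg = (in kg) 146.5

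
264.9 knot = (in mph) 304.8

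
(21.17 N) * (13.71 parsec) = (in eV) 5.59e+37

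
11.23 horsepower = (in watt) 8374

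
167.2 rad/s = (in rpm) 1597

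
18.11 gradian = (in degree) 16.3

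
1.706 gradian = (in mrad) 26.8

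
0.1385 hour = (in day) 0.005771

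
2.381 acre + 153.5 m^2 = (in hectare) 0.9789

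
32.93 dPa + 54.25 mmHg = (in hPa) 72.36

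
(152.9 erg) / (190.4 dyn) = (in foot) 0.02635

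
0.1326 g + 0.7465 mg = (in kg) 0.0001333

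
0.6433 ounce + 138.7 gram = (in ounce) 5.536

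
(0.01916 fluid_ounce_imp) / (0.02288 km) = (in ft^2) 2.561e-07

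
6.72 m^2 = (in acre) 0.001661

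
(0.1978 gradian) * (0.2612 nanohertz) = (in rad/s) 8.116e-13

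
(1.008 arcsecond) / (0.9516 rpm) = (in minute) 8.173e-07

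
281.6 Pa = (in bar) 0.002816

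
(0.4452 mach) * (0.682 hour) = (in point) 1.055e+09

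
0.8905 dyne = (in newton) 8.905e-06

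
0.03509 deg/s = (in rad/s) 0.0006124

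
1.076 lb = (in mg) 4.881e+05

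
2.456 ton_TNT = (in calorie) 2.456e+09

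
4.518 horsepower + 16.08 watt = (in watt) 3385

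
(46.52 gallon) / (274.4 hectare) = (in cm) 6.418e-06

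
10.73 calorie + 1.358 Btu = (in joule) 1478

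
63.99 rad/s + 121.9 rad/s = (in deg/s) 1.065e+04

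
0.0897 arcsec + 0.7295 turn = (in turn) 0.7295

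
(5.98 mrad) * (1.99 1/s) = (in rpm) 0.1136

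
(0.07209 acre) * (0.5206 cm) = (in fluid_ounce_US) 5.136e+04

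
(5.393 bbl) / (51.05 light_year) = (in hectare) 1.775e-22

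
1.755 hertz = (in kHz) 0.001755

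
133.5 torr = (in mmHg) 133.5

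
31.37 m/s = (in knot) 60.98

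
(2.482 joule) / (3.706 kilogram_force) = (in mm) 68.29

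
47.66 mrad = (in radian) 0.04766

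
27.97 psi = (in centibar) 192.8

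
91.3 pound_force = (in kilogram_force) 41.41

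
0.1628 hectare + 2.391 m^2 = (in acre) 0.4029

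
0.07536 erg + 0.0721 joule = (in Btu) 6.834e-05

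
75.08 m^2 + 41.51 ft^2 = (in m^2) 78.94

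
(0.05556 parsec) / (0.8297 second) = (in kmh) 7.439e+15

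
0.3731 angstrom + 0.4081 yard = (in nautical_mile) 0.0002015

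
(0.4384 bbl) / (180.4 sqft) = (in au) 2.78e-14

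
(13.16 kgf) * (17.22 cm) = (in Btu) 0.02106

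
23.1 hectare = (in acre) 57.08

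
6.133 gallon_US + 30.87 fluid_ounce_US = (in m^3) 0.02413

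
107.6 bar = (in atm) 106.2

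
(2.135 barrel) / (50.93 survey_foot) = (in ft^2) 0.2354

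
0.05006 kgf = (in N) 0.4909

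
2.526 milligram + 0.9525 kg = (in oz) 33.6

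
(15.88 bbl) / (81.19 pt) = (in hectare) 0.008815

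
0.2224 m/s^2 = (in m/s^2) 0.2224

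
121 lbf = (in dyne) 5.382e+07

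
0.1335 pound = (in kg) 0.06055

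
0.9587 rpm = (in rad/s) 0.1004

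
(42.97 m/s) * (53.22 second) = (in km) 2.287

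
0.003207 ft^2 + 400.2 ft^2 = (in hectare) 0.003718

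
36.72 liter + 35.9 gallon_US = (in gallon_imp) 37.97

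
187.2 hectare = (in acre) 462.6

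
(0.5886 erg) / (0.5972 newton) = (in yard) 1.078e-07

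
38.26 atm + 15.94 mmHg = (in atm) 38.28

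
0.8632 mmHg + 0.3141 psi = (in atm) 0.02251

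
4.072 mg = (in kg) 4.072e-06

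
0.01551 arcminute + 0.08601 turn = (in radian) 0.5404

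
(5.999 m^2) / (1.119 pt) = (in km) 15.2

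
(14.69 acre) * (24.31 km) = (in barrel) 9.09e+09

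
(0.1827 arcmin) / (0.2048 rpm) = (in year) 7.858e-11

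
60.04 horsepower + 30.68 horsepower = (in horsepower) 90.72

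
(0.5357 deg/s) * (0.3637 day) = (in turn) 46.76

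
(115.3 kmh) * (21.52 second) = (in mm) 6.892e+05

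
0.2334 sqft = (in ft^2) 0.2334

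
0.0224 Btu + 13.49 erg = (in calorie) 5.648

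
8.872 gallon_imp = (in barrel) 0.2537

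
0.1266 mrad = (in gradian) 0.00806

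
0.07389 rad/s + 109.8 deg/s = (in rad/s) 1.99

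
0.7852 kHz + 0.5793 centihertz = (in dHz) 7852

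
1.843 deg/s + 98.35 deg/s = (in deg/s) 100.2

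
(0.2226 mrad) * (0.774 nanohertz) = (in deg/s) 9.872e-12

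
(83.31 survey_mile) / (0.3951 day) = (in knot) 7.635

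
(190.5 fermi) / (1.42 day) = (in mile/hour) 3.473e-18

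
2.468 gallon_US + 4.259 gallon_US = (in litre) 25.46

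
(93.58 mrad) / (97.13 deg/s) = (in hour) 1.533e-05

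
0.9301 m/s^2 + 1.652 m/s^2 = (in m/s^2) 2.582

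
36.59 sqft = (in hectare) 0.0003399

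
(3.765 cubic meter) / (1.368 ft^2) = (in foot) 97.19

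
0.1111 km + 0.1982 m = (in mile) 0.06916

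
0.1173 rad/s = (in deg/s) 6.721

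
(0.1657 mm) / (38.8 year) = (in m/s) 1.354e-13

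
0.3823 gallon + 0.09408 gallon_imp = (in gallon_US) 0.4953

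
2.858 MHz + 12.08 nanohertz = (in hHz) 2.858e+04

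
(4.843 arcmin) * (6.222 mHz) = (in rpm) 8.37e-05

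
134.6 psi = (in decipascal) 9.28e+06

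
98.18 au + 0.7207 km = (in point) 4.163e+16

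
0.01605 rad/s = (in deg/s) 0.9196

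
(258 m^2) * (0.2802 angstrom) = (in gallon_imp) 1.59e-06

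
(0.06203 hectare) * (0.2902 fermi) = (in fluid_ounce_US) 6.087e-09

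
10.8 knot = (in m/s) 5.556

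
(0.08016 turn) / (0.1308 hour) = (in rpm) 0.01021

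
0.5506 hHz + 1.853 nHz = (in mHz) 5.506e+04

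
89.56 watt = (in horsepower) 0.1201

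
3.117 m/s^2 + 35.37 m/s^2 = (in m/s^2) 38.49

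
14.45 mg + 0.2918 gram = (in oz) 0.0108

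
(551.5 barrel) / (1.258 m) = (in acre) 0.01722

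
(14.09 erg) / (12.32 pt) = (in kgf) 3.306e-05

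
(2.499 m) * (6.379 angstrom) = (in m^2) 1.594e-09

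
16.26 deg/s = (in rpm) 2.71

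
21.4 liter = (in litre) 21.4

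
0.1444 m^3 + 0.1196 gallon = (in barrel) 0.9111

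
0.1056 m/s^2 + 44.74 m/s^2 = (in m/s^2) 44.85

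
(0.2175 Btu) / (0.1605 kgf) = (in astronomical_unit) 9.746e-10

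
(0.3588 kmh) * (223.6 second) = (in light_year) 2.356e-15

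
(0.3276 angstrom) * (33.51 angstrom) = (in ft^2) 1.182e-18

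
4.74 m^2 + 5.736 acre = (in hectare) 2.322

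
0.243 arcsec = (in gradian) 7.5e-05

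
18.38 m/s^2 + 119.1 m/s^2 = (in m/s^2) 137.5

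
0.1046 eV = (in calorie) 4.005e-21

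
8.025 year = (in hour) 7.03e+04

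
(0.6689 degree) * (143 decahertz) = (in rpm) 159.4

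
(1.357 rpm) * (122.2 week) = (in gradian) 6.686e+08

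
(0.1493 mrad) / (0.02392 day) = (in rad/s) 7.224e-08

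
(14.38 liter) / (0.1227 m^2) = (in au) 7.834e-13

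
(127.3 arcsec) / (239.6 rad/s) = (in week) 4.259e-12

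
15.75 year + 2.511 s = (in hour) 1.38e+05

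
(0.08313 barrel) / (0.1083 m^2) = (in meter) 0.122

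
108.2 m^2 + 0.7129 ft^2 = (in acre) 0.02675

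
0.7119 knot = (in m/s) 0.3662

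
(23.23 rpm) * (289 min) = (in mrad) 4.218e+07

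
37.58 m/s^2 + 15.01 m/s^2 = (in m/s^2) 52.59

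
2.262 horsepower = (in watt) 1687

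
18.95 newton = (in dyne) 1.895e+06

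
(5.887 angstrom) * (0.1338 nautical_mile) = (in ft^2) 1.57e-06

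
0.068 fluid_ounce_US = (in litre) 0.002011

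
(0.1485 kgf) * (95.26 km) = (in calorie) 3.316e+04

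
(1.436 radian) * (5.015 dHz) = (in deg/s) 41.26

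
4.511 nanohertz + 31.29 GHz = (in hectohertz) 3.129e+08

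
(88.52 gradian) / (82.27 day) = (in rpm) 1.868e-06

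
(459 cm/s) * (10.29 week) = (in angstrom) 2.857e+17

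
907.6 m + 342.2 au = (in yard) 5.598e+13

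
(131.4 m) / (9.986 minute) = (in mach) 0.0006441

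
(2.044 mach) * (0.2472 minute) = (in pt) 2.926e+07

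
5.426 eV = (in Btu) 8.24e-22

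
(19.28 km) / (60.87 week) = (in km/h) 0.001885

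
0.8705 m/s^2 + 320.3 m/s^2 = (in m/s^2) 321.2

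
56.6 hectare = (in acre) 139.9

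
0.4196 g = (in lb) 0.0009251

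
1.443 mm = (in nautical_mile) 7.792e-07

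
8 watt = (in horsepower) 0.01073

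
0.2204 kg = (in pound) 0.4859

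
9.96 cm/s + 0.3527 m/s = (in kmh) 1.628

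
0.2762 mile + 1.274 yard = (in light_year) 4.711e-14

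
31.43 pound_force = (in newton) 139.8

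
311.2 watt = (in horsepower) 0.4173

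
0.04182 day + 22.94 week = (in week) 22.95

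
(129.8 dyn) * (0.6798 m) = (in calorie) 0.0002109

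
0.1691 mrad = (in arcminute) 0.5813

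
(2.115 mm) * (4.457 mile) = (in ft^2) 163.3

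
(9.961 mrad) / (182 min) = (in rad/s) 9.122e-07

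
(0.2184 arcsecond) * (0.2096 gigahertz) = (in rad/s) 221.9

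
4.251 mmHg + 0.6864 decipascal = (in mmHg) 4.252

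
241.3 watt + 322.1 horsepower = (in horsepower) 322.4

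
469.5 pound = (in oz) 7512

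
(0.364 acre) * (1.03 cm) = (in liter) 1.517e+04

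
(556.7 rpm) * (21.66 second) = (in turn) 201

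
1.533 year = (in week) 79.94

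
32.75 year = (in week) 1708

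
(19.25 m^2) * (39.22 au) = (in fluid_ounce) 3.819e+18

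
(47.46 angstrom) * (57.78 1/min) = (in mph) 1.022e-08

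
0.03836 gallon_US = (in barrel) 0.0009133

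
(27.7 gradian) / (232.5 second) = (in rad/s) 0.001871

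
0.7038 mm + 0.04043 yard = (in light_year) 3.982e-18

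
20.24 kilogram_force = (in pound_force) 44.62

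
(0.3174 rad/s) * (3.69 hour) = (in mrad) 4.216e+06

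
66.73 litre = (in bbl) 0.4197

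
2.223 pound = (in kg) 1.008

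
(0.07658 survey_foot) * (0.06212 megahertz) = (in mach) 4.258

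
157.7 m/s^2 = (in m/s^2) 157.7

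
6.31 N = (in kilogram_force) 0.6434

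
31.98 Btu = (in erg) 3.374e+11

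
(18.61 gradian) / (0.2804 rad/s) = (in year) 3.306e-08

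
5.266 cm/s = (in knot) 0.1024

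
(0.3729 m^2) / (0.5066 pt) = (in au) 1.395e-08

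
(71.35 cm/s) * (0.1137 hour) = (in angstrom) 2.92e+12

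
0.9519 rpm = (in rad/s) 0.09968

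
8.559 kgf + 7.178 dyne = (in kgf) 8.559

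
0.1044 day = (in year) 0.000286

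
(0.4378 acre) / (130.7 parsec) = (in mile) 2.73e-19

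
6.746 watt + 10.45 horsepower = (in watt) 7799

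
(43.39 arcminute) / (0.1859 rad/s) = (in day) 7.858e-07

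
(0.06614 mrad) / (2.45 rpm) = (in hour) 7.161e-08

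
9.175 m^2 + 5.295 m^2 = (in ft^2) 155.8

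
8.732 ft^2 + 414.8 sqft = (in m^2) 39.35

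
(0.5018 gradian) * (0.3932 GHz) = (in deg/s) 1.776e+08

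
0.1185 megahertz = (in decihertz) 1.185e+06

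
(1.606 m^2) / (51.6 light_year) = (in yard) 3.598e-18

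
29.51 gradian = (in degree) 26.56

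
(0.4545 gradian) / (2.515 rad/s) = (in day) 3.286e-08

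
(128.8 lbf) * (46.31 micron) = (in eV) 1.656e+17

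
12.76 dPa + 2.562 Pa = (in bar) 3.838e-05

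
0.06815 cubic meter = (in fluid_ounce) 2304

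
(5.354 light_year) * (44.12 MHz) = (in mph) 4.999e+24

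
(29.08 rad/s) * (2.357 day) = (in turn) 9.425e+05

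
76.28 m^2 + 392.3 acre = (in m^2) 1.588e+06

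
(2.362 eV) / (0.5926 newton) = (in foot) 2.095e-18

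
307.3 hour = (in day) 12.8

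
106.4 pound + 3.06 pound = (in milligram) 4.965e+07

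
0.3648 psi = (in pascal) 2515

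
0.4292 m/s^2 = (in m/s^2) 0.4292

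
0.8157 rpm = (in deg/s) 4.894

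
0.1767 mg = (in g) 0.0001767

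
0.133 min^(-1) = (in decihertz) 0.02217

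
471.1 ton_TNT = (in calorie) 4.711e+11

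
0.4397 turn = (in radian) 2.763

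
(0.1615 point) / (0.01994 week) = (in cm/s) 4.724e-07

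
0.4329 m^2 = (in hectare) 4.329e-05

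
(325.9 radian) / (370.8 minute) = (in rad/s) 0.01465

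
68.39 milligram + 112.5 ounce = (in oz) 112.5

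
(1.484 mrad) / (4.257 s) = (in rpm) 0.003329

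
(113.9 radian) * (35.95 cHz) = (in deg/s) 2346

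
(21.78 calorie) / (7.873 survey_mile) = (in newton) 0.007192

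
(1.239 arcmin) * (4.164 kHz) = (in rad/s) 1.501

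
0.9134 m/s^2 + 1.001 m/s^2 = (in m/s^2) 1.914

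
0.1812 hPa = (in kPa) 0.01812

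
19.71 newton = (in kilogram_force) 2.01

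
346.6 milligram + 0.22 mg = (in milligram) 346.8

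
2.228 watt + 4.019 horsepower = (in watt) 2999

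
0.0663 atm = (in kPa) 6.718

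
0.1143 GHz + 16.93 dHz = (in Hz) 1.143e+08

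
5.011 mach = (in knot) 3317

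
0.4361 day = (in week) 0.0623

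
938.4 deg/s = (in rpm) 156.4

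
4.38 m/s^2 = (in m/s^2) 4.38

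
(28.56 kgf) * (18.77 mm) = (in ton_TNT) 1.256e-09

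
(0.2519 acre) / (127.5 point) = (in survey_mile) 14.08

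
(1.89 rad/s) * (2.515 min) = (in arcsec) 5.883e+07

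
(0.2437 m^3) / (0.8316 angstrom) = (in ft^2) 3.154e+10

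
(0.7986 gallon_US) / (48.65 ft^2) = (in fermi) 6.689e+11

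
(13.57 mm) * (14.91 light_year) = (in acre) 4.73e+11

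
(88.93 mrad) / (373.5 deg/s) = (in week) 2.256e-08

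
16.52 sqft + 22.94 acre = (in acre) 22.94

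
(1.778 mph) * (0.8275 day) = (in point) 1.611e+08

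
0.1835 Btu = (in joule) 193.6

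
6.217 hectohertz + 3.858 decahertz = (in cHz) 6.603e+04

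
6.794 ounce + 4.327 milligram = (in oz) 6.794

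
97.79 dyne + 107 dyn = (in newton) 0.002048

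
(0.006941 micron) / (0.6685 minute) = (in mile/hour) 3.871e-10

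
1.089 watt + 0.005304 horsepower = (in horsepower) 0.006764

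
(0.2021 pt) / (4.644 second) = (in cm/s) 0.001535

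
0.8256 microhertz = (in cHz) 8.256e-05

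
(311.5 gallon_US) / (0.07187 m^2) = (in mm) 1.641e+04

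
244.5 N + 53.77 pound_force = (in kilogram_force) 49.32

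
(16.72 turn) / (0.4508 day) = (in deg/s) 0.1545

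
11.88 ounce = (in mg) 3.368e+05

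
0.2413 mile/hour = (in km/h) 0.3883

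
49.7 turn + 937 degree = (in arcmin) 1.13e+06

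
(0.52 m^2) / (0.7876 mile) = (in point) 1.163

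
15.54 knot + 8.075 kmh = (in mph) 22.9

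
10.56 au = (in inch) 6.22e+13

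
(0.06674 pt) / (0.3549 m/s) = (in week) 1.097e-10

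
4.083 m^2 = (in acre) 0.001009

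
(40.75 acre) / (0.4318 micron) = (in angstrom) 3.819e+21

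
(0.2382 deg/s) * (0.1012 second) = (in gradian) 0.02678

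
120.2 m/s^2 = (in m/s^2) 120.2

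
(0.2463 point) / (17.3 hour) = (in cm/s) 1.395e-07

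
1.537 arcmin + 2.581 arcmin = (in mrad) 1.198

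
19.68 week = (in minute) 1.984e+05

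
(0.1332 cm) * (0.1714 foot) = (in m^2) 6.959e-05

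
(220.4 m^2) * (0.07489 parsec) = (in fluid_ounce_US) 1.722e+22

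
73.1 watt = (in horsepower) 0.09803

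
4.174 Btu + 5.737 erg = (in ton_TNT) 1.053e-06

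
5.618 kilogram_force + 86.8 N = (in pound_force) 31.9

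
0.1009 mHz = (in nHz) 1.009e+05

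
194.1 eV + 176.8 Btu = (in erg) 1.865e+12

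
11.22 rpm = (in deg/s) 67.32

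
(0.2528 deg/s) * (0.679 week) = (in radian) 1812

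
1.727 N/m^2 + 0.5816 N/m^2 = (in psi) 0.0003348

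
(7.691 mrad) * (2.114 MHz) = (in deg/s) 9.316e+05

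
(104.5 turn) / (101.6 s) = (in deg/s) 370.3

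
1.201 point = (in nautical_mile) 2.288e-07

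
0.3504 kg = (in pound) 0.7725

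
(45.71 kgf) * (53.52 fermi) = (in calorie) 5.734e-12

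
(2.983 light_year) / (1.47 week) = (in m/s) 3.174e+10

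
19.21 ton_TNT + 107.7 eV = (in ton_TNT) 19.21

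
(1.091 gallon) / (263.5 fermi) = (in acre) 3.873e+06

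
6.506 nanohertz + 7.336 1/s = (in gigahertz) 7.336e-09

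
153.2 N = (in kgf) 15.62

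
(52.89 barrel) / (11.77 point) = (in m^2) 2025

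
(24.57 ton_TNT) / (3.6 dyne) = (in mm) 2.856e+18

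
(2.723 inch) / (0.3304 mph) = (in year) 1.485e-08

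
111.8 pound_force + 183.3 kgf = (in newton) 2295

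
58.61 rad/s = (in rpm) 559.7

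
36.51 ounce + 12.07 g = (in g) 1047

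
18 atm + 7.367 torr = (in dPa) 1.825e+07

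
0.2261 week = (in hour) 37.98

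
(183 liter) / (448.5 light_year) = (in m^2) 4.313e-20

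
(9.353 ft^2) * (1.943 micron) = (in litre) 0.001688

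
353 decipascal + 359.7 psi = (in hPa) 2.48e+04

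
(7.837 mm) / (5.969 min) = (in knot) 4.254e-05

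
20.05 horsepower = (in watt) 1.495e+04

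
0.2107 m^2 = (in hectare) 2.107e-05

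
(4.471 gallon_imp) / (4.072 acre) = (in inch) 4.856e-05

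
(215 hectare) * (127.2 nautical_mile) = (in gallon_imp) 1.114e+14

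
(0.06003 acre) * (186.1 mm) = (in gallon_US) 1.194e+04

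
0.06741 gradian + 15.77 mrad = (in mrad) 16.83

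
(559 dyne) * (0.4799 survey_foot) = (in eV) 5.103e+15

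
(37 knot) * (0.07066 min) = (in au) 5.394e-10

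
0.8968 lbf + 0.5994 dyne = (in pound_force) 0.8968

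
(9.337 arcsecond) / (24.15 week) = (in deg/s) 1.776e-10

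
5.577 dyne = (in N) 5.577e-05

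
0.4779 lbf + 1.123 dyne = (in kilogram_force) 0.2168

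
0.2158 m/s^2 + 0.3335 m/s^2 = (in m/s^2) 0.5493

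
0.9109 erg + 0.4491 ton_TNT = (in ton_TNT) 0.4491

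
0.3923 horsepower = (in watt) 292.5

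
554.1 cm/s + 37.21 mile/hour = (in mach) 0.06513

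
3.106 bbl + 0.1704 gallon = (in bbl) 3.11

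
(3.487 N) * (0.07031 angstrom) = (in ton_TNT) 5.86e-21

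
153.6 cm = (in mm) 1536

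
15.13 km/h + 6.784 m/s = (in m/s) 10.99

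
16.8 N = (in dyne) 1.68e+06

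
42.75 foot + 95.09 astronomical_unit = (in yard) 1.556e+13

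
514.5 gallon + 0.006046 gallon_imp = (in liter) 1948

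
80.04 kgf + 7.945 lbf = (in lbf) 184.4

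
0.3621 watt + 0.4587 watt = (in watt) 0.8208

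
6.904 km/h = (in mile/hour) 4.29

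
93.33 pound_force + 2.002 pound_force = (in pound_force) 95.33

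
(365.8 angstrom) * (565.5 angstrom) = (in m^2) 2.069e-15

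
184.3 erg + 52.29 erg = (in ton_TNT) 5.655e-15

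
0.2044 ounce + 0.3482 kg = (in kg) 0.354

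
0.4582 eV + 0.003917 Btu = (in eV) 2.579e+19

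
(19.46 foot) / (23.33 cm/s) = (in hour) 0.007062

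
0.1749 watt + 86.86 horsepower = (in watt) 6.477e+04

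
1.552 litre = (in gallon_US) 0.41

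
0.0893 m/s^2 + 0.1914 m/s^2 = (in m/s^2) 0.2807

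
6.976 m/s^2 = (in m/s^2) 6.976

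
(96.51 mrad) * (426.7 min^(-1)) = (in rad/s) 0.6863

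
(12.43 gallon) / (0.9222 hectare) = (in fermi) 5.102e+09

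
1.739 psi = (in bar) 0.1199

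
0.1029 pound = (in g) 46.67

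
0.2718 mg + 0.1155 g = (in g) 0.1158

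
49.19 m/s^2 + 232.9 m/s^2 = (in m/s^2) 282.1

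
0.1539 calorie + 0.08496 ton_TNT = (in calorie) 8.496e+07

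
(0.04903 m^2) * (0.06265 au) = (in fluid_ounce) 1.554e+13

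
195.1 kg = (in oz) 6882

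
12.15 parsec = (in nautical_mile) 2.024e+14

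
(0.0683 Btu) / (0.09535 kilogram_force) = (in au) 5.151e-10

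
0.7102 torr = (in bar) 0.0009469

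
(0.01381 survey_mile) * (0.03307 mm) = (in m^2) 0.000735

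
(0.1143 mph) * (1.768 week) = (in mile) 33.95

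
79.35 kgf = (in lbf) 174.9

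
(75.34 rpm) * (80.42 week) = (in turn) 6.107e+07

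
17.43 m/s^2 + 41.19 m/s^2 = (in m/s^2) 58.62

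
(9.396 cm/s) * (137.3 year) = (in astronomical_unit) 0.00272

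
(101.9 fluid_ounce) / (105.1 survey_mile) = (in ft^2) 1.918e-07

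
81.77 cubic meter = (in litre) 8.177e+04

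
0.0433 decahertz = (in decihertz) 4.33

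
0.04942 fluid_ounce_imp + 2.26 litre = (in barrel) 0.01422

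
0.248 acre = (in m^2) 1004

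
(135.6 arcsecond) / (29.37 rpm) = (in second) 0.0002137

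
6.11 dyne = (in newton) 6.11e-05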